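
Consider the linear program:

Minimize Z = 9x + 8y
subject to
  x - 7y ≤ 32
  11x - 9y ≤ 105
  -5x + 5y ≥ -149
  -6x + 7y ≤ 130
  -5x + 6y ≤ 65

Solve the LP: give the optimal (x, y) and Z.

The binding constraints are x - 7y = 32 and -5x + 6y = 65.
Solving simultaneously gives x = -647/29, y = -225/29.

x = -647/29, y = -225/29, minimum Z = -7623/29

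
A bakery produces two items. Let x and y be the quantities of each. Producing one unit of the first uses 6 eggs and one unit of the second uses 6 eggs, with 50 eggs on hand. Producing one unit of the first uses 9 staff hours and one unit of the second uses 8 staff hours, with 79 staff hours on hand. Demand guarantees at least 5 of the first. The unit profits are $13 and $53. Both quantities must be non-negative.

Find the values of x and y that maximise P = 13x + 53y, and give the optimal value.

x = 5, y = 10/3, maximum P = 725/3

Vertices and P = 13x + 53y:
  (25/3, 0) → P = 325/3
  (5, 0) → P = 65
  (5, 10/3) → P = 725/3

The optimum lies where 6x + 6y = 50 and x = 5.
Solving simultaneously gives x = 5, y = 10/3.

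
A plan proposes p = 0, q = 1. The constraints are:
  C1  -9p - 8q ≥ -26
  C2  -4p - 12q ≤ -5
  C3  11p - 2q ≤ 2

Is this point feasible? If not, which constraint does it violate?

feasible

C1: -8 ≥ -26 ✓
C2: -12 ≤ -5 ✓
C3: -2 ≤ 2 ✓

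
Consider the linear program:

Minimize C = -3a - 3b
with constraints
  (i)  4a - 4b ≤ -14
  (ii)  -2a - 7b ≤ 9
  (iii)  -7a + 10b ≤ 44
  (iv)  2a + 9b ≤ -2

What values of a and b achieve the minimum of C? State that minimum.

Corner points and C = -3a - 3b:
  (-67/18, -2/9) → C = 71/6
  (-67/22, 5/11) → C = 171/22
  (-398/69, 25/69) → C = 373/23
  (-416/83, 74/83) → C = 1026/83

The optimum lies where 4a - 4b = -14 and 2a + 9b = -2.
Solving simultaneously gives a = -67/22, b = 5/11.

a = -67/22, b = 5/11, minimum C = 171/22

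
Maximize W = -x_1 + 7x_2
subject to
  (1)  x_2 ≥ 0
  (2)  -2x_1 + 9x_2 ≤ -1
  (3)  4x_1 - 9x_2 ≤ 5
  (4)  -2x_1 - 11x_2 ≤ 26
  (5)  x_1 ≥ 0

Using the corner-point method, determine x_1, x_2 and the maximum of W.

x_1 = 2, x_2 = 1/3, maximum W = 1/3

Feasible corners and W = -x_1 + 7x_2:
  (1/2, 0) → W = -1/2
  (5/4, 0) → W = -5/4
  (2, 1/3) → W = 1/3

The binding constraints are -2x_1 + 9x_2 = -1 and 4x_1 - 9x_2 = 5.
Solving simultaneously gives x_1 = 2, x_2 = 1/3.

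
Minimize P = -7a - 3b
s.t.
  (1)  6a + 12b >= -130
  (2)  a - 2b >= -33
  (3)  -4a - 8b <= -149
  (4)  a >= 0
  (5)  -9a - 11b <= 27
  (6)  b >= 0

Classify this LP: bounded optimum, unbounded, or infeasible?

unbounded

From the feasible point (17/8, 281/16), moving in the direction (2, 1) keeps every constraint satisfied while P decreases without bound.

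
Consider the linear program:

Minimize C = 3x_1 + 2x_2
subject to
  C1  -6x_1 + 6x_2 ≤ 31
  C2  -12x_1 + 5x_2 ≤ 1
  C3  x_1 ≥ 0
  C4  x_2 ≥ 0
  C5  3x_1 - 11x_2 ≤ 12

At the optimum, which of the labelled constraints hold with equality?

C3 and C4

Extreme points and C = 3x_1 + 2x_2:
  (149/42, 61/7) → C = 393/14
  (0, 1/5) → C = 2/5
  (0, 0) → C = 0
  (4, 0) → C = 12
The feasible region is unbounded (it extends along (11, 3), (1, 1)), but C strictly increases along every unbounded feasible direction, so there is no improving ray and the minimum is attained at a vertex.

The minimum is at (0, 0). Substituting into each constraint, equality holds for C3 and C4; the remaining constraints have slack.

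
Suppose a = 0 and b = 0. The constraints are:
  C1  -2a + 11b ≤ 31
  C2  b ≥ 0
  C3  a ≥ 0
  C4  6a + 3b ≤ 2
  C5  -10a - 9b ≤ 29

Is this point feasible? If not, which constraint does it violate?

feasible

C1: 0 ≤ 31 ✓
C2: 0 ≥ 0 ✓
C3: 0 ≥ 0 ✓
C4: 0 ≤ 2 ✓
C5: 0 ≤ 29 ✓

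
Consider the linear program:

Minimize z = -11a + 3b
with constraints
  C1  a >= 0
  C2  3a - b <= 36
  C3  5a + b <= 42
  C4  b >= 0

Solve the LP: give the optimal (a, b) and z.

Corner points and z = -11a + 3b:
  (0, 42) → z = 126
  (0, 0) → z = 0
  (42/5, 0) → z = -462/5

The optimum lies where 5a + b = 42 and b = 0.
Solving simultaneously gives a = 42/5, b = 0.

a = 42/5, b = 0, minimum z = -462/5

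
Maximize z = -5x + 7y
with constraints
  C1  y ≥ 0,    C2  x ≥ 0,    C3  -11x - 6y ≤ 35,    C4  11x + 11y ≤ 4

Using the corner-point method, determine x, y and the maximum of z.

x = 0, y = 4/11, maximum z = 28/11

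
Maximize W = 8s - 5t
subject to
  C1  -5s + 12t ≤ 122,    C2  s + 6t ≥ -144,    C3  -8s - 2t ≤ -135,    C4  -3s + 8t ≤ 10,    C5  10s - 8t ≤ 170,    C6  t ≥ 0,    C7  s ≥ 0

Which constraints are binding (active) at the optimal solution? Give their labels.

Corner points and W = 8s - 5t:
  (106/7, 97/14) → W = 173/2
  (135/8, 0) → W = 135
  (180/7, 305/28) → W = 605/4
  (17, 0) → W = 136

The maximum is at (180/7, 305/28). Substituting into each constraint, equality holds for C4 and C5; the remaining constraints have slack.

C4 and C5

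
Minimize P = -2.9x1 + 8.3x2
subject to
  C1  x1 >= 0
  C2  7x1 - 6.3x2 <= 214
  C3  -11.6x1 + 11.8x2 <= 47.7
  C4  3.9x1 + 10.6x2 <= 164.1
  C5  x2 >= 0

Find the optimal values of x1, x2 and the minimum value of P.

Corner points and P = -2.9x1 + 8.3x2:
  (0, 477/118) → P = 39591/1180
  (0, 0) → P = 0
  (330223/9877, 31410/9877) → P = -6969437/98770
  (214/7, 0) → P = -3103/35
  (71538/8449, 208959/16898) → P = 13194393/168980

The optimum lies where 7x1 - 6.3x2 = 214 and x2 = 0.
Solving simultaneously gives x1 = 214/7, x2 = 0.

x1 = 214/7, x2 = 0, minimum P = -3103/35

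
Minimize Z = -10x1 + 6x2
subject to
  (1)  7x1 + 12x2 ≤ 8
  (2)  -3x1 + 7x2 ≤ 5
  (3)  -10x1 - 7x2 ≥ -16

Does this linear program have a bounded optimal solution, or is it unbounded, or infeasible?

unbounded

From the feasible point (-4/85, 59/85), moving in the direction (7, -10) keeps every constraint satisfied while Z decreases without bound.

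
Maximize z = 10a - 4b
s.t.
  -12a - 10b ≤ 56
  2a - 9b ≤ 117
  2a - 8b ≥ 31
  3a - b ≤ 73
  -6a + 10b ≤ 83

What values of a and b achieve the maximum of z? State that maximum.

Vertices and z = 10a - 4b:
  (333/64, -379/32) → z = 3181/32
  (-69/58, -121/29) → z = 139/29
  (108/5, -41/5) → z = 1244/5
  (553/22, 53/22) → z = 2659/11

a = 108/5, b = -41/5, maximum z = 1244/5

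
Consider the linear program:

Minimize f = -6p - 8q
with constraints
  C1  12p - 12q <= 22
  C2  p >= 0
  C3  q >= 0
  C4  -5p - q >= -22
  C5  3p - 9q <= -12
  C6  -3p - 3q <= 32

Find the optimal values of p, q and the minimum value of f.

Feasible corners and f = -6p - 8q:
  (0, 22) → f = -176
  (0, 4/3) → f = -32/3
  (31/8, 21/8) → f = -177/4

At the optimal vertex, p = 0 and -5p - q = -22.
Solving simultaneously gives p = 0, q = 22.

p = 0, q = 22, minimum f = -176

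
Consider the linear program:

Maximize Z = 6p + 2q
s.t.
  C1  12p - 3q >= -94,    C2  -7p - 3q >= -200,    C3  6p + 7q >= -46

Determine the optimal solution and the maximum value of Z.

p = 1538/31, q = -1522/31, maximum Z = 6184/31

Feasible corners and Z = 6p + 2q:
  (106/19, 3058/57) → Z = 8024/57
  (-398/51, 2/17) → Z = -792/17
  (1538/31, -1522/31) → Z = 6184/31

The binding constraints are -7p - 3q = -200 and 6p + 7q = -46.
Solving simultaneously gives p = 1538/31, q = -1522/31.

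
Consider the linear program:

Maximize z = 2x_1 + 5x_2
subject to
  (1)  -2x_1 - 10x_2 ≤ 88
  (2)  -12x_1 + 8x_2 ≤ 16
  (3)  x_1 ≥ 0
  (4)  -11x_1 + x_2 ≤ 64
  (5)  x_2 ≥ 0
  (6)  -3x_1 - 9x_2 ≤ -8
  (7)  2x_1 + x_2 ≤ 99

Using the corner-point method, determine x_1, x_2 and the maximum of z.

Extreme points and z = 2x_1 + 5x_2:
  (0, 2) → z = 10
  (194/7, 305/7) → z = 1913/7
  (0, 8/9) → z = 40/9
  (8/3, 0) → z = 16/3
  (99/2, 0) → z = 99

x_1 = 194/7, x_2 = 305/7, maximum z = 1913/7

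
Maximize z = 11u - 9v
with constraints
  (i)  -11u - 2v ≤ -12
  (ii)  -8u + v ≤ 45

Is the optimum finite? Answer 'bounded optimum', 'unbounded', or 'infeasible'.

unbounded

From the feasible point (-26/9, 197/9), moving in the direction (2, -11) keeps every constraint satisfied while z increases without bound.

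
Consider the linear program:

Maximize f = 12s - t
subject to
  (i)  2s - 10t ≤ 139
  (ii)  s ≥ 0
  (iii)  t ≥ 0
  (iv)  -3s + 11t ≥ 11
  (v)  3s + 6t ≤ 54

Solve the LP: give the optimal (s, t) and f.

Extreme points and f = 12s - t:
  (0, 1) → f = -1
  (0, 9) → f = -9
  (176/17, 65/17) → f = 2047/17

At the optimal vertex, -3s + 11t = 11 and 3s + 6t = 54.
Solving simultaneously gives s = 176/17, t = 65/17.

s = 176/17, t = 65/17, maximum f = 2047/17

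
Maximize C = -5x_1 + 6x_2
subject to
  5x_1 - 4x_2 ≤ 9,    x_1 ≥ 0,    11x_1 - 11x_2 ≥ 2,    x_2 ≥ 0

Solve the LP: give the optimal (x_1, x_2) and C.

x_1 = 91/11, x_2 = 89/11, maximum C = 79/11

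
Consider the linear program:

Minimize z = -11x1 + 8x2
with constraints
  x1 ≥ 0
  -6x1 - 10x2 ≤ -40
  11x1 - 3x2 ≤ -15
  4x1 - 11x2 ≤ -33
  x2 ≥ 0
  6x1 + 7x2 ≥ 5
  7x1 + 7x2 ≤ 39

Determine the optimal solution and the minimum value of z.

Vertices and z = -11x1 + 8x2:
  (0, 5) → z = 40
  (0, 39/7) → z = 312/7
  (6/49, 267/49) → z = 2070/49

The binding constraints are x1 = 0 and 11x1 - 3x2 = -15.
Solving simultaneously gives x1 = 0, x2 = 5.

x1 = 0, x2 = 5, minimum z = 40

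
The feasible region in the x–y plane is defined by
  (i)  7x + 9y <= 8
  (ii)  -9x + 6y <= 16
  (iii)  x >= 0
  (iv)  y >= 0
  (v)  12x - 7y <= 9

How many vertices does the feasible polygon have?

4

The feasible vertices (each the meet of two boundaries and inside every other half-plane) are:
  (0, 8/9)
  (137/157, 33/157)
  (0, 0)
  (3/4, 0)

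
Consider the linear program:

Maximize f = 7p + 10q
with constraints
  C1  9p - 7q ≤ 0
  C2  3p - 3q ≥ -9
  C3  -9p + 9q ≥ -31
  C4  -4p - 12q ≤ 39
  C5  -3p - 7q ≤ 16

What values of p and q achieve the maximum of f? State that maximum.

p = 21/2, q = 27/2, maximum f = 417/2

Extreme points and f = 7p + 10q:
  (21/2, 27/2) → f = 417/2
  (-4/3, -12/7) → f = -556/21
  (-37/10, -7/10) → f = -329/10

The optimum lies where 9p - 7q = 0 and 3p - 3q = -9.
Solving simultaneously gives p = 21/2, q = 27/2.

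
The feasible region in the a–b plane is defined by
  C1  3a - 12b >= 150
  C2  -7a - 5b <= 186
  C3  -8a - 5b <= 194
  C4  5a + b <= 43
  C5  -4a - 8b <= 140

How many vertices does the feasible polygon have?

The feasible vertices (each the meet of two boundaries and inside every other half-plane) are:
  (74/7, -69/7)
  (-20/3, -85/6)
  (121/9, -218/9)

3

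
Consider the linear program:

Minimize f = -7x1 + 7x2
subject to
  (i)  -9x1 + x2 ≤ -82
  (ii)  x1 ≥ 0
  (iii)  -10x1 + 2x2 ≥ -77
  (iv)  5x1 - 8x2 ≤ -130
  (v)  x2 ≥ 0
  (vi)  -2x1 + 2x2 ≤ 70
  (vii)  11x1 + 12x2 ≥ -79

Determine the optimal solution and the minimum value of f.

x1 = 438/35, x2 = 337/14, minimum f = 809/10

Extreme points and f = -7x1 + 7x2:
  (786/67, 1580/67) → f = 5558/67
  (117/8, 397/8) → f = 245
  (438/35, 337/14) → f = 809/10
  (147/8, 427/8) → f = 245

The optimum lies where -10x1 + 2x2 = -77 and 5x1 - 8x2 = -130.
Solving simultaneously gives x1 = 438/35, x2 = 337/14.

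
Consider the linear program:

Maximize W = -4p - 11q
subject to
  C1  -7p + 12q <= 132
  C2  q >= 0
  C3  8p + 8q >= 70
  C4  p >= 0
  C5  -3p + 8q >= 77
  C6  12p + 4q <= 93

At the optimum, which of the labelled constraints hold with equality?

Feasible corners and W = -4p - 11q:
  (0, 11) → W = -121
  (147/43, 2235/172) → W = -26937/172
  (0, 77/8) → W = -847/8
  (109/27, 401/36) → W = -14977/108

The maximum is at (0, 77/8). Substituting into each constraint, equality holds for C4 and C5; the remaining constraints have slack.

C4 and C5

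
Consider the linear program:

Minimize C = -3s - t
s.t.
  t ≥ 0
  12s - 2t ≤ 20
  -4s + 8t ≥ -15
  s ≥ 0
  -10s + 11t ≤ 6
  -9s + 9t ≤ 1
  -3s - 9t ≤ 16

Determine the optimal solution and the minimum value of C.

s = 91/45, t = 32/15, minimum C = -41/5

Vertices and C = -3s - t:
  (5/3, 0) → C = -5
  (0, 0) → C = 0
  (91/45, 32/15) → C = -41/5
  (0, 1/9) → C = -1/9

The binding constraints are 12s - 2t = 20 and -9s + 9t = 1.
Solving simultaneously gives s = 91/45, t = 32/15.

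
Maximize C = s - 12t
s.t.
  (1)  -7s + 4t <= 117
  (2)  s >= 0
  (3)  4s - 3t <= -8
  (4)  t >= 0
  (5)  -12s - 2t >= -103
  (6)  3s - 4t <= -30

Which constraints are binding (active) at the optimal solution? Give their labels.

(2) and (6)

Feasible corners and C = s - 12t:
  (0, 117/4) → C = -351
  (89/31, 2125/62) → C = -12661/31
  (0, 15/2) → C = -90
  (176/27, 223/18) → C = -3838/27

The maximum is at (0, 15/2). Substituting into each constraint, equality holds for (2) and (6); the remaining constraints have slack.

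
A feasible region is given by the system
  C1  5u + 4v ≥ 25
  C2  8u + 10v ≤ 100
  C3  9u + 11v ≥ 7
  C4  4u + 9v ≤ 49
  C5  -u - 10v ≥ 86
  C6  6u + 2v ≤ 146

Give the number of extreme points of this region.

5

The feasible vertices (each the meet of two boundaries and inside every other half-plane) are:
  (13, -10)
  (297/23, -455/46)
  (186/7, -394/35)
  (315/11, -142/11)
  (199/6, -53/2)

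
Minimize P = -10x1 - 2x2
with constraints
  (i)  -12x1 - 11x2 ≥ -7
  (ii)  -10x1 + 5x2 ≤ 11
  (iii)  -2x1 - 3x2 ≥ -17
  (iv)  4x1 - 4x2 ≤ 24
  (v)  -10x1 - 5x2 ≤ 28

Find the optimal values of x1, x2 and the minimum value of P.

Feasible corners and P = -10x1 - 2x2:
  (-43/85, 101/85) → P = 228/85
  (73/23, -65/23) → P = -600/23
  (-39/20, -17/10) → P = 229/10
  (2/15, -88/15) → P = 52/5

The optimum lies where -12x1 - 11x2 = -7 and 4x1 - 4x2 = 24.
Solving simultaneously gives x1 = 73/23, x2 = -65/23.

x1 = 73/23, x2 = -65/23, minimum P = -600/23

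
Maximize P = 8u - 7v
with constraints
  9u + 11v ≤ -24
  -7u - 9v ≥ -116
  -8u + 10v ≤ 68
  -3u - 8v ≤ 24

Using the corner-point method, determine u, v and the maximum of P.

Corner points and P = 8u - 7v:
  (-494/89, 210/89) → P = -5422/89
  (24/13, -48/13) → P = 528/13
  (-392/47, 6/47) → P = -3178/47

At the optimal vertex, 9u + 11v = -24 and -3u - 8v = 24.
Solving simultaneously gives u = 24/13, v = -48/13.

u = 24/13, v = -48/13, maximum P = 528/13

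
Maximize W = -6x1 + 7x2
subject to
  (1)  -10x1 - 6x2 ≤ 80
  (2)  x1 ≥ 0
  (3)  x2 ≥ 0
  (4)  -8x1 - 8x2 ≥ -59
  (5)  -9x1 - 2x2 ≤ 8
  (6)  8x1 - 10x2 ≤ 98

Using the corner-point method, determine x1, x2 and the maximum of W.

x1 = 0, x2 = 59/8, maximum W = 413/8

Feasible corners and W = -6x1 + 7x2:
  (0, 0) → W = 0
  (0, 59/8) → W = 413/8
  (59/8, 0) → W = -177/4

The binding constraints are x1 = 0 and -8x1 - 8x2 = -59.
Solving simultaneously gives x1 = 0, x2 = 59/8.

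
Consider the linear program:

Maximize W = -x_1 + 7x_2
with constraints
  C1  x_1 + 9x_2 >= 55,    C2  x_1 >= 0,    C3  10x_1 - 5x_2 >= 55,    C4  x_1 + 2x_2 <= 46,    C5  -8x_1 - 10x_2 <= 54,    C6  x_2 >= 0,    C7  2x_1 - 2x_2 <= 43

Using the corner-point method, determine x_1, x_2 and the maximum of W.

x_1 = 68/5, x_2 = 81/5, maximum W = 499/5

Corner points and W = -x_1 + 7x_2:
  (154/19, 99/19) → W = 539/19
  (497/20, 67/20) → W = -7/5
  (68/5, 81/5) → W = 499/5
  (89/3, 49/6) → W = 55/2

The binding constraints are 10x_1 - 5x_2 = 55 and x_1 + 2x_2 = 46.
Solving simultaneously gives x_1 = 68/5, x_2 = 81/5.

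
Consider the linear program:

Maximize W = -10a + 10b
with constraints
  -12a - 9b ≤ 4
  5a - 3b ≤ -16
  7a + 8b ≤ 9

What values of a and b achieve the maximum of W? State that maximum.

a = -113/33, b = 136/33, maximum W = 830/11

At the optimal vertex, -12a - 9b = 4 and 7a + 8b = 9.
Solving simultaneously gives a = -113/33, b = 136/33.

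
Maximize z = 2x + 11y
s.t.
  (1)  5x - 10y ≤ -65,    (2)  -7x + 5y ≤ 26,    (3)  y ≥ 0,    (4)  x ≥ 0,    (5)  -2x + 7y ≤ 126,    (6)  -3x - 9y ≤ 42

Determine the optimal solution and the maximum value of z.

x = 161/3, y = 100/3, maximum z = 474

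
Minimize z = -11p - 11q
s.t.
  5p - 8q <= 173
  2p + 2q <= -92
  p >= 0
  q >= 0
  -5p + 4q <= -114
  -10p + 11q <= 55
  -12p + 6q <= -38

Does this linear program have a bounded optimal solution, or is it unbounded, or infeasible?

infeasible

The boundaries 5p - 8q = 173 and q = 0 meet at (173/5, 0), but that point violates 2p + 2q ≤ -92. Every candidate vertex is excluded by some other constraint, so the feasible region is empty.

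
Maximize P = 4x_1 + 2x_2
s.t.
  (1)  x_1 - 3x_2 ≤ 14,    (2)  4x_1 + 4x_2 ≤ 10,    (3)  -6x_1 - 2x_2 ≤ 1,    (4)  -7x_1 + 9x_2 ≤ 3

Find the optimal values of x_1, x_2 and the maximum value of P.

x_1 = 43/8, x_2 = -23/8, maximum P = 63/4

Vertices and P = 4x_1 + 2x_2:
  (43/8, -23/8) → P = 63/4
  (5/4, -17/4) → P = -7/2
  (39/32, 41/32) → P = 119/16
  (-15/68, 11/68) → P = -19/34

The binding constraints are x_1 - 3x_2 = 14 and 4x_1 + 4x_2 = 10.
Solving simultaneously gives x_1 = 43/8, x_2 = -23/8.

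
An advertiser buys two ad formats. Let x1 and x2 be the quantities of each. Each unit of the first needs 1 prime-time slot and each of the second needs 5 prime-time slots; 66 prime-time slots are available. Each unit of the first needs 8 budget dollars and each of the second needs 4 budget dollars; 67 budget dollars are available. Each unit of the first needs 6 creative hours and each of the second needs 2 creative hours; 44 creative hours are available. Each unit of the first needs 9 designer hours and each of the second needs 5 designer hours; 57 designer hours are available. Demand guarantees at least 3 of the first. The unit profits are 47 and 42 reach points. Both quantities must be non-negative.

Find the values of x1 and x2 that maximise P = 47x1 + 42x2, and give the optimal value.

x1 = 3, x2 = 6, maximum P = 393

The optimum lies where 9x1 + 5x2 = 57 and x1 = 3.
Solving simultaneously gives x1 = 3, x2 = 6.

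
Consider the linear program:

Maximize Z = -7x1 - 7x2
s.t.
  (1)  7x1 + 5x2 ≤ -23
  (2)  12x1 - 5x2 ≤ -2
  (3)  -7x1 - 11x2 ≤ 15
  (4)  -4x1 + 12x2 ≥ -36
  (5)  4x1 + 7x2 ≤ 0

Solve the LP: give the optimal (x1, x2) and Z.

x1 = -21, x2 = 12, maximum Z = 63

Vertices and Z = -7x1 - 7x2:
  (-89/21, 4/3) → Z = 61/3
  (-161/29, 92/29) → Z = 483/29
  (-21, 12) → Z = 63

The optimum lies where -7x1 - 11x2 = 15 and 4x1 + 7x2 = 0.
Solving simultaneously gives x1 = -21, x2 = 12.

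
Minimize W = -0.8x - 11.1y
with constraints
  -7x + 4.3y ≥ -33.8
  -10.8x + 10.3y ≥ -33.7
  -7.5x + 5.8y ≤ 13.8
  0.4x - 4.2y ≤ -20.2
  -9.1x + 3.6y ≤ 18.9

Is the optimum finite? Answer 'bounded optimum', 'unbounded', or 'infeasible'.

bounded optimum

Vertices and W = -0.8x - 11.1y:
  (25538/835, 7002/167) → W = -2045207/4175
  (11441/1384, 3873/692) → W = -475667/6920
  (2960/1459, 7299/1459) → W = -833869/14590
The feasible region has finitely many vertices and no improving ray; the minimum is -2045207/4175 at (25538/835, 7002/167).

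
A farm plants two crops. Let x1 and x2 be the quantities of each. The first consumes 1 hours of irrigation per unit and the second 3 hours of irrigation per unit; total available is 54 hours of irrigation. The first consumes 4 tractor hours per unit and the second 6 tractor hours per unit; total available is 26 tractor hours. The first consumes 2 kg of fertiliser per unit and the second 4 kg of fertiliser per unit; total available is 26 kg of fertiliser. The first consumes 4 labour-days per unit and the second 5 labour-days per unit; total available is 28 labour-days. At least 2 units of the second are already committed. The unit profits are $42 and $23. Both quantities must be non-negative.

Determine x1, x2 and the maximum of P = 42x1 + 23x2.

The optimum lies where 4x1 + 6x2 = 26 and x2 = 2.
Solving simultaneously gives x1 = 7/2, x2 = 2.

x1 = 7/2, x2 = 2, maximum P = 193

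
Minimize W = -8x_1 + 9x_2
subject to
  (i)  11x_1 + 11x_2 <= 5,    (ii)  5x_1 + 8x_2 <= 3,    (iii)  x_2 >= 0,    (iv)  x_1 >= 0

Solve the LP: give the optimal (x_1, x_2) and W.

x_1 = 5/11, x_2 = 0, minimum W = -40/11

Extreme points and W = -8x_1 + 9x_2:
  (7/33, 8/33) → W = 16/33
  (5/11, 0) → W = -40/11
  (0, 3/8) → W = 27/8
  (0, 0) → W = 0

At the optimal vertex, 11x_1 + 11x_2 = 5 and x_2 = 0.
Solving simultaneously gives x_1 = 5/11, x_2 = 0.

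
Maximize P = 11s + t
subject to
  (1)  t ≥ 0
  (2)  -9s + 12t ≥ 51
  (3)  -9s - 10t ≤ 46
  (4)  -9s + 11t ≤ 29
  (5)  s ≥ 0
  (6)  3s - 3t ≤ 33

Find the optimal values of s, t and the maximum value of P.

Extreme points and P = 11s + t:
  (71/3, 22) → P = 847/3
  (61, 50) → P = 721
  (75, 64) → P = 889

s = 75, t = 64, maximum P = 889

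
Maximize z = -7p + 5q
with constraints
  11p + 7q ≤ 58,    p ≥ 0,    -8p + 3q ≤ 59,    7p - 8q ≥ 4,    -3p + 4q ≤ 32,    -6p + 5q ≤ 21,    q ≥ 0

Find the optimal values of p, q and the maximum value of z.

p = 4/7, q = 0, maximum z = -4

The binding constraints are 7p - 8q = 4 and q = 0.
Solving simultaneously gives p = 4/7, q = 0.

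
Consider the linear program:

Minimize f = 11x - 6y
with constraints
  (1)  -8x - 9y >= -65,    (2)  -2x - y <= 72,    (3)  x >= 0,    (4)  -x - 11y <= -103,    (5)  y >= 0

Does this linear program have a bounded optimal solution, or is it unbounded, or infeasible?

The boundaries -8x - 9y = -65 and -2x - y = 72 meet at (-713/10, 353/5), but that point violates x ≥ 0. Every candidate vertex is excluded by some other constraint, so the feasible region is empty.

infeasible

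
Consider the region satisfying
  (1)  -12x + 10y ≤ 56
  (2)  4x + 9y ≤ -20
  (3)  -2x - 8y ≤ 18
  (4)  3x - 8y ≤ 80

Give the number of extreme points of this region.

3

The feasible vertices (each the meet of two boundaries and inside every other half-plane) are:
  (-176/37, -4/37)
  (-157/29, -26/29)
  (1/7, -16/7)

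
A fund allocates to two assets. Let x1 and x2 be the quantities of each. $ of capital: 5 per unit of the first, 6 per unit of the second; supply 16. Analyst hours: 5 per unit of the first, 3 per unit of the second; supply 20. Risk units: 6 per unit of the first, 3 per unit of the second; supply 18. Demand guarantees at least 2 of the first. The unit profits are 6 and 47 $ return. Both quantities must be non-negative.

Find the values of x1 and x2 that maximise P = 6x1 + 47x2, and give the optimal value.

x1 = 2, x2 = 1, maximum P = 59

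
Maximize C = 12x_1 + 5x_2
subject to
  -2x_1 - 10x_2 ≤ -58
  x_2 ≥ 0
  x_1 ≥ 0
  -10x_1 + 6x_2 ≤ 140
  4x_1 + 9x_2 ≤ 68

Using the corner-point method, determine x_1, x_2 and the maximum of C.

Vertices and C = 12x_1 + 5x_2:
  (0, 29/5) → C = 29
  (79/11, 48/11) → C = 108
  (0, 68/9) → C = 340/9

The binding constraints are -2x_1 - 10x_2 = -58 and 4x_1 + 9x_2 = 68.
Solving simultaneously gives x_1 = 79/11, x_2 = 48/11.

x_1 = 79/11, x_2 = 48/11, maximum C = 108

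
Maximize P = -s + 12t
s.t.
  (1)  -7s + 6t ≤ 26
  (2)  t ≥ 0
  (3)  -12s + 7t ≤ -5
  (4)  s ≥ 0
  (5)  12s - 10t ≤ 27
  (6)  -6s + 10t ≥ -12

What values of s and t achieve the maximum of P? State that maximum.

s = 211, t = 501/2, maximum P = 2795

At the optimal vertex, -7s + 6t = 26 and 12s - 10t = 27.
Solving simultaneously gives s = 211, t = 501/2.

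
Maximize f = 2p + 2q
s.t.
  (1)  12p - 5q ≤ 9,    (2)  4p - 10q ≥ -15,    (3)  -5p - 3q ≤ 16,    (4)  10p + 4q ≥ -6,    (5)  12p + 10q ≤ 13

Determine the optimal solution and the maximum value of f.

p = -1/8, q = 29/20, maximum f = 53/20

The optimum lies where 4p - 10q = -15 and 12p + 10q = 13.
Solving simultaneously gives p = -1/8, q = 29/20.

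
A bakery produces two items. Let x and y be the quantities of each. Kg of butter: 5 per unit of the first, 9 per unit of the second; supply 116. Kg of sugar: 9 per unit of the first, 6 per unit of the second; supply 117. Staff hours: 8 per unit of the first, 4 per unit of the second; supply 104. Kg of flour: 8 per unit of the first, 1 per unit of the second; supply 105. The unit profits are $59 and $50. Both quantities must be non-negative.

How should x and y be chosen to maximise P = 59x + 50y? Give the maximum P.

Extreme points and P = 59x + 50y:
  (0, 0) → P = 0
  (0, 116/9) → P = 5800/9
  (13, 0) → P = 767
  (7, 9) → P = 863

x = 7, y = 9, maximum P = 863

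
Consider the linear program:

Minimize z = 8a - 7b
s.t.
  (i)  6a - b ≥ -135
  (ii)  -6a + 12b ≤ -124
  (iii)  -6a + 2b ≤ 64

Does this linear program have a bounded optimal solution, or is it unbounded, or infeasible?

bounded optimum

Feasible corners and z = 8a - 7b:
  (-103/3, -71) → z = 667/3
  (-254/15, -94/5) → z = -58/15
The feasible region has finitely many vertices and no improving ray; the minimum is -58/15 at (-254/15, -94/5).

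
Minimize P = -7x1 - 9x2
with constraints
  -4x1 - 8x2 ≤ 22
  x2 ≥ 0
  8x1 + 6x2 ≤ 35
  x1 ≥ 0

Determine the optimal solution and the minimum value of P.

Vertices and P = -7x1 - 9x2:
  (35/8, 0) → P = -245/8
  (0, 0) → P = 0
  (0, 35/6) → P = -105/2

The optimum lies where 8x1 + 6x2 = 35 and x1 = 0.
Solving simultaneously gives x1 = 0, x2 = 35/6.

x1 = 0, x2 = 35/6, minimum P = -105/2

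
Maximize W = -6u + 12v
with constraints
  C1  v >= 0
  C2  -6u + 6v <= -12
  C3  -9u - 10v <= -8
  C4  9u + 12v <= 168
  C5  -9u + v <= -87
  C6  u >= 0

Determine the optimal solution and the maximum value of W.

u = 404/39, v = 81/13, maximum W = 164/13

Corner points and W = -6u + 12v:
  (56/3, 0) → W = -112
  (29/3, 0) → W = -58
  (404/39, 81/13) → W = 164/13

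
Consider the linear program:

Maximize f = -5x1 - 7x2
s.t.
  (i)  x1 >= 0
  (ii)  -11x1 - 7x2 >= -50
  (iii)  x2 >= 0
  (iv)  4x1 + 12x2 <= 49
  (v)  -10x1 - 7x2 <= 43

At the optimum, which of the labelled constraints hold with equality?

(i) and (iii)

Feasible corners and f = -5x1 - 7x2:
  (0, 0) → f = 0
  (0, 49/12) → f = -343/12
  (50/11, 0) → f = -250/11
  (257/104, 339/104) → f = -1829/52

The maximum is at (0, 0). Substituting into each constraint, equality holds for (i) and (iii); the remaining constraints have slack.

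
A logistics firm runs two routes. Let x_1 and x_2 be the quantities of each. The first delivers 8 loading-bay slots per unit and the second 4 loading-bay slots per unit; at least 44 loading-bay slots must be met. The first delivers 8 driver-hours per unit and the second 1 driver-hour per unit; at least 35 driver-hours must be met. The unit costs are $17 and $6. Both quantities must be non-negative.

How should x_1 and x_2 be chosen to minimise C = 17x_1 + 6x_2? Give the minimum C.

x_1 = 4, x_2 = 3, minimum C = 86

Vertices and C = 17x_1 + 6x_2:
  (0, 35) → C = 210
  (11/2, 0) → C = 187/2
  (4, 3) → C = 86
The feasible region is unbounded (it extends along (0, 1), (1, 0)), but C strictly increases along every unbounded feasible direction, so there is no improving ray and the minimum is attained at a vertex.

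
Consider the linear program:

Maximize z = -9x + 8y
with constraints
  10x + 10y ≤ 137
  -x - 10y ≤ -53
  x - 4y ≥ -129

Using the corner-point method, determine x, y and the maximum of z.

x = -77, y = 13, maximum z = 797

Vertices and z = -9x + 8y:
  (28/3, 131/30) → z = -736/15
  (-371/25, 1427/50) → z = 9047/25
  (-77, 13) → z = 797

At the optimal vertex, -x - 10y = -53 and x - 4y = -129.
Solving simultaneously gives x = -77, y = 13.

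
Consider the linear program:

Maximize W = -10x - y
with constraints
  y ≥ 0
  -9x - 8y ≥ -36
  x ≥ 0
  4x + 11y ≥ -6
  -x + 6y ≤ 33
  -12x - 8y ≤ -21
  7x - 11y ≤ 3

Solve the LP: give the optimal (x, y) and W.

Vertices and W = -10x - y:
  (0, 9/2) → W = -9/2
  (84/31, 45/31) → W = -885/31
  (0, 21/8) → W = -21/8
  (255/188, 111/188) → W = -2661/188

x = 0, y = 21/8, maximum W = -21/8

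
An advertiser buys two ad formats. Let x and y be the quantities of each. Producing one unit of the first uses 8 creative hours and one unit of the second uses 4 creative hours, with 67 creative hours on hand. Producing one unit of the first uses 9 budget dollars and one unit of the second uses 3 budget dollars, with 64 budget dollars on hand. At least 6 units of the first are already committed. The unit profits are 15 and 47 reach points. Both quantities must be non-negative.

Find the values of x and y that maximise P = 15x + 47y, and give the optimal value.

x = 6, y = 10/3, maximum P = 740/3

Vertices and P = 15x + 47y:
  (64/9, 0) → P = 320/3
  (6, 0) → P = 90
  (6, 10/3) → P = 740/3

At the optimal vertex, 9x + 3y = 64 and x = 6.
Solving simultaneously gives x = 6, y = 10/3.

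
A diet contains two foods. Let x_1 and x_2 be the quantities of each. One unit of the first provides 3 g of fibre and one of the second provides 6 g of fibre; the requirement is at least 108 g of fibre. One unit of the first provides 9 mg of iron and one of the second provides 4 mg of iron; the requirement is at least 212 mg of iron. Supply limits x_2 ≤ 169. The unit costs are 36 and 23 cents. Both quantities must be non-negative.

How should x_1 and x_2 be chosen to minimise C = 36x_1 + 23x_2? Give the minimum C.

x_1 = 20, x_2 = 8, minimum C = 904

Corner points and C = 36x_1 + 23x_2:
  (0, 53) → C = 1219
  (0, 169) → C = 3887
  (36, 0) → C = 1296
  (20, 8) → C = 904
The feasible region is unbounded (it extends along (1, 0)), but C strictly increases along every unbounded feasible direction, so there is no improving ray and the minimum is attained at a vertex.

The optimum lies where 3x_1 + 6x_2 = 108 and 9x_1 + 4x_2 = 212.
Solving simultaneously gives x_1 = 20, x_2 = 8.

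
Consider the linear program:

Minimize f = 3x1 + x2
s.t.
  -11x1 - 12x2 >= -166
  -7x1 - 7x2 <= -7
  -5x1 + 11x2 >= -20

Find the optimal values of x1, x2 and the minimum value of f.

x1 = -154, x2 = 155, minimum f = -307

Corner points and f = 3x1 + x2:
  (-154, 155) → f = -307
  (2066/181, 610/181) → f = 6808/181
  (31/16, -15/16) → f = 39/8

The optimum lies where -11x1 - 12x2 = -166 and -7x1 - 7x2 = -7.
Solving simultaneously gives x1 = -154, x2 = 155.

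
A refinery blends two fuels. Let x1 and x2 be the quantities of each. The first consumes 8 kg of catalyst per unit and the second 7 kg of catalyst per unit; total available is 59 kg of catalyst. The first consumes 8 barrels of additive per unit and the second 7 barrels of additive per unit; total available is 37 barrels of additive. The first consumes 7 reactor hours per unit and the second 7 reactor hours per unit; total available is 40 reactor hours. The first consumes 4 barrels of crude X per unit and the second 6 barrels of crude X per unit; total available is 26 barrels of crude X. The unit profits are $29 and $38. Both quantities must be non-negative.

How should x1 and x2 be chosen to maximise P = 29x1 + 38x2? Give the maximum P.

x1 = 2, x2 = 3, maximum P = 172

Vertices and P = 29x1 + 38x2:
  (0, 0) → P = 0
  (0, 13/3) → P = 494/3
  (37/8, 0) → P = 1073/8
  (2, 3) → P = 172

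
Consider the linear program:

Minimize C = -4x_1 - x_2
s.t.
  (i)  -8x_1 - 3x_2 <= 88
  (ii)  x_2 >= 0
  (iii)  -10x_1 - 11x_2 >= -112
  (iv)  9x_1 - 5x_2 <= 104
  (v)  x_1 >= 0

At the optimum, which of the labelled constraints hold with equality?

(ii) and (iii)

Feasible corners and C = -4x_1 - x_2:
  (56/5, 0) → C = -224/5
  (0, 0) → C = 0
  (0, 112/11) → C = -112/11

The minimum is at (56/5, 0). Substituting into each constraint, equality holds for (ii) and (iii); the remaining constraints have slack.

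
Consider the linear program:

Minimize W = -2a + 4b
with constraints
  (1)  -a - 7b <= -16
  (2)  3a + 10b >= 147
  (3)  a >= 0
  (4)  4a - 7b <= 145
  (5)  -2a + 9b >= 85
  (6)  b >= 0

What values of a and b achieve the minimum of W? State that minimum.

The feasible region is unbounded (it extends along (0, 1), (7, 4)), but W strictly increases along every unbounded feasible direction, so there is no improving ray and the minimum is attained at a vertex.

The binding constraints are 4a - 7b = 145 and -2a + 9b = 85.
Solving simultaneously gives a = 950/11, b = 315/11.

a = 950/11, b = 315/11, minimum W = -640/11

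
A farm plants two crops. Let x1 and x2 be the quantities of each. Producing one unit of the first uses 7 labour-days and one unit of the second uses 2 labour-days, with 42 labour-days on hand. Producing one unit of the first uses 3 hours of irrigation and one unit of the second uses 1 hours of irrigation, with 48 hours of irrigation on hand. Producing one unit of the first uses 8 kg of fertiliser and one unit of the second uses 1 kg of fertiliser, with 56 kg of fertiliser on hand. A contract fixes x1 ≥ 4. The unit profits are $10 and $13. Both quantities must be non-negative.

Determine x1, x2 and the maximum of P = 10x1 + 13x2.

The binding constraints are 7x1 + 2x2 = 42 and x1 = 4.
Solving simultaneously gives x1 = 4, x2 = 7.

x1 = 4, x2 = 7, maximum P = 131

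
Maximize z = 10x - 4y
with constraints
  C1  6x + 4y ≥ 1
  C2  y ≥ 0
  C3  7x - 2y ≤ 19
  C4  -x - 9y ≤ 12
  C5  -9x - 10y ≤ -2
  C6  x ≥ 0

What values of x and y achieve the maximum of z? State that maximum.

x = 19/7, y = 0, maximum z = 190/7

Extreme points and z = 10x - 4y:
  (1/12, 1/8) → z = 1/3
  (0, 1/4) → z = -1
  (19/7, 0) → z = 190/7
  (2/9, 0) → z = 20/9
The feasible region is unbounded (it extends along (0, 1), (2, 7)), but z strictly decreases along every unbounded feasible direction, so there is no improving ray and the maximum is attained at a vertex.

The binding constraints are y = 0 and 7x - 2y = 19.
Solving simultaneously gives x = 19/7, y = 0.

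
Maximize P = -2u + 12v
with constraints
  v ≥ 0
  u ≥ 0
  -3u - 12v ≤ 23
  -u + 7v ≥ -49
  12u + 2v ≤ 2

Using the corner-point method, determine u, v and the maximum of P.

u = 0, v = 1, maximum P = 12

Vertices and P = -2u + 12v:
  (0, 0) → P = 0
  (1/6, 0) → P = -1/3
  (0, 1) → P = 12

The optimum lies where u = 0 and 12u + 2v = 2.
Solving simultaneously gives u = 0, v = 1.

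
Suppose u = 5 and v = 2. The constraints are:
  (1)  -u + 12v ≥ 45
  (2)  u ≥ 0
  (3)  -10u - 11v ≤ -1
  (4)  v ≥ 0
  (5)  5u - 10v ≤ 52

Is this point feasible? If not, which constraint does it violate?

not feasible — violates (1)

Constraint (1): -u + 12v = 19, which is not ≥ 45. All other constraints are satisfied.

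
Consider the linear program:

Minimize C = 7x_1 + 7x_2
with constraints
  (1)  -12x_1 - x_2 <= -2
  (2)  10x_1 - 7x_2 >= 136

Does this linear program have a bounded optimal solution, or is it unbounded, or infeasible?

From the feasible point (75/47, -806/47), moving in the direction (1, -12) keeps every constraint satisfied while C decreases without bound.

unbounded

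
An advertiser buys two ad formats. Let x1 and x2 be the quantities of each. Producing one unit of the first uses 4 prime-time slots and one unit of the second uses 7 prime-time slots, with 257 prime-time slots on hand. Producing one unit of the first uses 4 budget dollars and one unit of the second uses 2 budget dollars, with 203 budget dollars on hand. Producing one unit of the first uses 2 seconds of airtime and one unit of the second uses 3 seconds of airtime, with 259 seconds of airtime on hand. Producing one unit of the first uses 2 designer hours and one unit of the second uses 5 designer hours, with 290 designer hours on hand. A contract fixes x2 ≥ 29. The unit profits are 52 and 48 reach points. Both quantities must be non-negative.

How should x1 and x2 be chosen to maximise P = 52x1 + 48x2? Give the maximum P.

x1 = 27/2, x2 = 29, maximum P = 2094

Corner points and P = 52x1 + 48x2:
  (0, 257/7) → P = 12336/7
  (0, 29) → P = 1392
  (27/2, 29) → P = 2094

At the optimal vertex, 4x1 + 7x2 = 257 and x2 = 29.
Solving simultaneously gives x1 = 27/2, x2 = 29.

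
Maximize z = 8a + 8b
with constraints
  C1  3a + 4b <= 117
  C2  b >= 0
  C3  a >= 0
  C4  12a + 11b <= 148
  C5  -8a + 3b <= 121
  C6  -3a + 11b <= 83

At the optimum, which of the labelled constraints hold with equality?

Vertices and z = 8a + 8b:
  (0, 0) → z = 0
  (37/3, 0) → z = 296/3
  (0, 83/11) → z = 664/11
  (13/3, 96/11) → z = 3448/33

The maximum is at (13/3, 96/11). Substituting into each constraint, equality holds for C4 and C6; the remaining constraints have slack.

C4 and C6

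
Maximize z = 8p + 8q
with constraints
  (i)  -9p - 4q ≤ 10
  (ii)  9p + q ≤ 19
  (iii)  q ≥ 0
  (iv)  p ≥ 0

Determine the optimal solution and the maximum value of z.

p = 0, q = 19, maximum z = 152

Feasible corners and z = 8p + 8q:
  (19/9, 0) → z = 152/9
  (0, 19) → z = 152
  (0, 0) → z = 0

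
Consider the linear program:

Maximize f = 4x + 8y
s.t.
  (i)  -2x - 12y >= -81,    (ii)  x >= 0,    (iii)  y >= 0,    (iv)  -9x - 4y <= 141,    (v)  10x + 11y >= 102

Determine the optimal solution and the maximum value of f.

x = 81/2, y = 0, maximum f = 162

Corner points and f = 4x + 8y:
  (81/2, 0) → f = 162
  (333/98, 303/49) → f = 3090/49
  (51/5, 0) → f = 204/5

The optimum lies where -2x - 12y = -81 and y = 0.
Solving simultaneously gives x = 81/2, y = 0.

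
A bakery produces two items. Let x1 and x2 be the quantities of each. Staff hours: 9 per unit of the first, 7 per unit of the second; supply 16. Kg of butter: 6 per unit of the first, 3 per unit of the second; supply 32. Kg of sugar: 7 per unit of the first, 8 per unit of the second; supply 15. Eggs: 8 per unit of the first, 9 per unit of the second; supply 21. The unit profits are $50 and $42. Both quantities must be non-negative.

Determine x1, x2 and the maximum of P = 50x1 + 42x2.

x1 = 1, x2 = 1, maximum P = 92

Corner points and P = 50x1 + 42x2:
  (0, 0) → P = 0
  (0, 15/8) → P = 315/4
  (16/9, 0) → P = 800/9
  (1, 1) → P = 92

At the optimal vertex, 9x1 + 7x2 = 16 and 7x1 + 8x2 = 15.
Solving simultaneously gives x1 = 1, x2 = 1.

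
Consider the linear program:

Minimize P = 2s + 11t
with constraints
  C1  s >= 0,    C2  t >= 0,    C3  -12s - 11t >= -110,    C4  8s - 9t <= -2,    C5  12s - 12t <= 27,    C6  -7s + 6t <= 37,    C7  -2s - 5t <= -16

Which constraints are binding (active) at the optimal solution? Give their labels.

Corner points and P = 2s + 11t:
  (0, 37/6) → P = 407/6
  (0, 16/5) → P = 176/5
  (242/49, 226/49) → P = 2970/49
  (253/149, 1214/149) → P = 13860/149
  (67/29, 66/29) → P = 860/29

The minimum is at (67/29, 66/29). Substituting into each constraint, equality holds for C4 and C7; the remaining constraints have slack.

C4 and C7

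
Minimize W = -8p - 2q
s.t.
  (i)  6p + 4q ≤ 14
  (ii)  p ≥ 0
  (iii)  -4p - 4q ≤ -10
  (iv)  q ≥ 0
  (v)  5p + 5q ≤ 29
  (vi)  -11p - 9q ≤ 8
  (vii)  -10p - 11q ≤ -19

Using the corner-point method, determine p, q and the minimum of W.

Extreme points and W = -8p - 2q:
  (0, 7/2) → W = -7
  (2, 1/2) → W = -17
  (0, 5/2) → W = -5

The optimum lies where 6p + 4q = 14 and -4p - 4q = -10.
Solving simultaneously gives p = 2, q = 1/2.

p = 2, q = 1/2, minimum W = -17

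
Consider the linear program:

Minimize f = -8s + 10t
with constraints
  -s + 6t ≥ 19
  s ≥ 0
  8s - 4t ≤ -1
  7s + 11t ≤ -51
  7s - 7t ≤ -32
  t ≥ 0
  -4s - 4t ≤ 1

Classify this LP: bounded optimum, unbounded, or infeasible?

The boundaries s = 0 and 7s - 7t = -32 meet at (0, 32/7), but that point violates 7s + 11t ≤ -51. Every candidate vertex is excluded by some other constraint, so the feasible region is empty.

infeasible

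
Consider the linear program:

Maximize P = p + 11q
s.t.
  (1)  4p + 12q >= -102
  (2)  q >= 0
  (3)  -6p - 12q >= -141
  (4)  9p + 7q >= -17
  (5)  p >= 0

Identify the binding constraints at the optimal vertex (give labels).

(3) and (5)

Extreme points and P = p + 11q:
  (47/2, 0) → P = 47/2
  (0, 0) → P = 0
  (0, 47/4) → P = 517/4

The maximum is at (0, 47/4). Substituting into each constraint, equality holds for (3) and (5); the remaining constraints have slack.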